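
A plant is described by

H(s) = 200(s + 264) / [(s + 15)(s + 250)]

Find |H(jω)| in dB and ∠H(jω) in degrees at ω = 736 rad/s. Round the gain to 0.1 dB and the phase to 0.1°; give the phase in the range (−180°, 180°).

-11.3 dB, -89.8°

At s = jω = j736:
zero (s+264): 264 + j736 → |·| = √(264²+736²) = √611392 ≈ 781.92, ∠ = arctan(736/264) ≈ 70.27°
pole (s+15): 15 + j736 → |·| = √(15²+736²) = √541921 ≈ 736.15, ∠ = arctan(736/15) ≈ 88.83°
pole (s+250): 250 + j736 → |·| = √(250²+736²) = √604196 ≈ 777.3, ∠ = arctan(736/250) ≈ 71.24°
|H| = 200 · 781.92 / 5.7221e+05 ≈ 0.2733
Gain = 20 log₁₀(0.2733) ≈ -11.27 dB
∠H = 70.27° − 160.07° = -89.80°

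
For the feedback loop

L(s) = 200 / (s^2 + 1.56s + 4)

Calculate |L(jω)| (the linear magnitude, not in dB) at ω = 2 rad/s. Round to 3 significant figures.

64.1

At s = jω = j2:
quadratic: (j2)² + 1.56·j2 + 4 = 0 + j3.12 → |·| ≈ 3.12, ∠ ≈ 90.00°
|L| = 200 / 3.12 ≈ 64.103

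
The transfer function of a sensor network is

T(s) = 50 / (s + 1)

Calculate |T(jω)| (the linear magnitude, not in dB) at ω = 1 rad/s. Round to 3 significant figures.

35.4

At s = jω = j1:
pole (s+1): 1 + j1 → |·| = √(1²+1²) = √2 ≈ 1.4142, ∠ = arctan(1/1) ≈ 45.00°
|T| = 50 / 1.4142 ≈ 35.356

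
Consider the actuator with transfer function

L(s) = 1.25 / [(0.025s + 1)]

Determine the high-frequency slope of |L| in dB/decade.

-20 dB/decade

Each pole contributes −20 dB/decade at high frequency; each zero contributes +20 dB/decade.
Net: 0 zero(s) − 1 pole(s) → -20 dB/decade.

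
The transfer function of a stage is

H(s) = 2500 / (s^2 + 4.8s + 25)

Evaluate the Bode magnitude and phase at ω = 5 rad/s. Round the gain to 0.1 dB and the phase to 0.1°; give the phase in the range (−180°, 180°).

At s = jω = j5:
quadratic: (j5)² + 4.8·j5 + 25 = 0 + j24 → |·| ≈ 24, ∠ ≈ 90.00°
|H| = 2500 / 24 ≈ 104.17
Gain = 20 log₁₀(104.17) ≈ 40.35 dB
∠H = 0.00° − 90.00° = -90.00°

40.4 dB, -90.0°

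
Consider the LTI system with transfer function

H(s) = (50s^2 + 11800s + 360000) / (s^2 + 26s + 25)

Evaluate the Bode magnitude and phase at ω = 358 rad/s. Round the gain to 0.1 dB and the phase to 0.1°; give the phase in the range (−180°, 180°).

Substitute s = j358:
Numerator: 50(j358)^2 + 11800(j358) + 360000 = -6048200 + j4224400
Denominator: (j358)^2 + 26(j358) + 25 = -128139 + j9308
|N| = √(6048200² + 4224400²) ≈ 7.3774e+06, ∠N ≈ 145.07°
|D| = √(128139² + 9308²) ≈ 1.2848e+05, ∠D ≈ 175.85°
|H| = 7.3774e+06 / 1.2848e+05 ≈ 57.421
Gain = 20 log₁₀(57.421) ≈ 35.18 dB
∠H = 145.07° − 175.85° = -30.78°

35.2 dB, -30.8°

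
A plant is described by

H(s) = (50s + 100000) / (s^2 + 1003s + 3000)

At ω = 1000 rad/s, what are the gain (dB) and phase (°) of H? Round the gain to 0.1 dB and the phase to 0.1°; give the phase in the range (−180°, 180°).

-22.0 dB, -108.3°

Substitute s = j1000:
Numerator: 50(j1000) + 100000 = 100000 + j50000
Denominator: (j1000)^2 + 1003(j1000) + 3000 = -997000 + j1003000
|N| = √(100000² + 50000²) ≈ 1.118e+05, ∠N ≈ 26.57°
|D| = √(997000² + 1003000²) ≈ 1.4142e+06, ∠D ≈ 134.83°
|H| = 1.118e+05 / 1.4142e+06 ≈ 0.079055
Gain = 20 log₁₀(0.079055) ≈ -22.04 dB
∠H = 26.57° − 134.83° = -108.26°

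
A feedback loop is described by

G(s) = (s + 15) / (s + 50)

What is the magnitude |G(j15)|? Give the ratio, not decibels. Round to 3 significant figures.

0.406

At s = jω = j15:
zero (s+15): 15 + j15 → |·| = √(15²+15²) = √450 ≈ 21.213, ∠ = arctan(15/15) ≈ 45.00°
pole (s+50): 50 + j15 → |·| = √(50²+15²) = √2725 ≈ 52.202, ∠ = arctan(15/50) ≈ 16.70°
|G| = 1 · 21.213 / 52.202 ≈ 0.40636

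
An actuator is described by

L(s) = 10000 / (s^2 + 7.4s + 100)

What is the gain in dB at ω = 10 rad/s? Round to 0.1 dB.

At s = jω = j10:
quadratic: (j10)² + 7.4·j10 + 100 = 0 + j74 → |·| ≈ 74, ∠ ≈ 90.00°
|L| = 10000 / 74 ≈ 135.14
Gain = 20 log₁₀(135.14) ≈ 42.62 dB

42.6 dB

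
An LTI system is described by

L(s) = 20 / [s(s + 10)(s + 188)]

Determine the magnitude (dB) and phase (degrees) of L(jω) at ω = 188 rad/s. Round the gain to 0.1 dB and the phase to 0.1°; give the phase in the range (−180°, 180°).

-113.5 dB, 138.0°

At s = jω = j188:
pole (s+10): 10 + j188 → |·| = √(10²+188²) = √35444 ≈ 188.27, ∠ = arctan(188/10) ≈ 86.96°
pole (s+188): 188 + j188 → |·| = √(188²+188²) = √70688 ≈ 265.87, ∠ = arctan(188/188) ≈ 45.00°
pole at origin: |s| = 188, ∠ = 90.00° (in denominator)
|L| = 20 / 9.4104e+06 ≈ 2.1253e-06
Gain = 20 log₁₀(2.1253e-06) ≈ -113.45 dB
∠L = 0.00° − 221.96° = -221.96° ≡ 138.04° (principal value)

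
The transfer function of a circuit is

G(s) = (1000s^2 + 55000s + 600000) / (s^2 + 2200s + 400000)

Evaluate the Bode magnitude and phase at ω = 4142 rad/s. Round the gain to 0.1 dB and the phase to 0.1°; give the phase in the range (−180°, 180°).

59.1 dB, 27.8°

Substitute s = j4142:
Numerator: 1000(j4142)^2 + 55000(j4142) + 600000 = -17155564000 + j227810000
Denominator: (j4142)^2 + 2200(j4142) + 400000 = -16756164 + j9112400
|N| = √(17155564000² + 227810000²) ≈ 1.7157e+10, ∠N ≈ 179.24°
|D| = √(16756164² + 9112400²) ≈ 1.9074e+07, ∠D ≈ 151.46°
|G| = 1.7157e+10 / 1.9074e+07 ≈ 899.5
Gain = 20 log₁₀(899.5) ≈ 59.08 dB
∠G = 179.24° − 151.46° = 27.78°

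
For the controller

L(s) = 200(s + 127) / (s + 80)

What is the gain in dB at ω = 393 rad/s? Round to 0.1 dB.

At s = jω = j393:
zero (s+127): 127 + j393 → |·| = √(127²+393²) = √170578 ≈ 413.01, ∠ = arctan(393/127) ≈ 72.09°
pole (s+80): 80 + j393 → |·| = √(80²+393²) = √160849 ≈ 401.06, ∠ = arctan(393/80) ≈ 78.49°
|L| = 200 · 413.01 / 401.06 ≈ 205.96
Gain = 20 log₁₀(205.96) ≈ 46.28 dB

46.3 dB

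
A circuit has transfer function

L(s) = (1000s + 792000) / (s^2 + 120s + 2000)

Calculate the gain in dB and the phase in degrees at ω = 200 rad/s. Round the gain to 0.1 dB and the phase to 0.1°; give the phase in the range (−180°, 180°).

Substitute s = j200:
Numerator: 1000(j200) + 792000 = 792000 + j200000
Denominator: (j200)^2 + 120(j200) + 2000 = -38000 + j24000
|N| = √(792000² + 200000²) ≈ 8.1686e+05, ∠N ≈ 14.17°
|D| = √(38000² + 24000²) ≈ 44944, ∠D ≈ 147.72°
|L| = 8.1686e+05 / 44944 ≈ 18.175
Gain = 20 log₁₀(18.175) ≈ 25.19 dB
∠L = 14.17° − 147.72° = -133.55°

25.2 dB, -133.6°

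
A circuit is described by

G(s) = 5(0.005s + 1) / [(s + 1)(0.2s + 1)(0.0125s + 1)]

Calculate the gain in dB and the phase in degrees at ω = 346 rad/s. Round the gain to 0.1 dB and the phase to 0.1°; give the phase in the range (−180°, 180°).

At ω = 346 rad/s:
zero (1 + j346·0.005) = 1 + j1.73 → |·| ≈ 1.9982, ∠ ≈ 59.97°
pole (1 + j346·1) = 1 + j346 → |·| ≈ 346, ∠ ≈ 89.83°
pole (1 + j346·0.2) = 1 + j69.2 → |·| ≈ 69.207, ∠ ≈ 89.17°
pole (1 + j346·0.0125) = 1 + j4.325 → |·| ≈ 4.4391, ∠ ≈ 76.98°
|G| = 5 · 1.9982 / (346 · 69.207 · 4.4391) ≈ 9.3991e-05
Gain = 20 log₁₀(9.3991e-05) ≈ -80.54 dB
∠G = (59.97°) − (89.83° + 89.17° + 76.98°) = -196.01° ≡ 163.99° (principal value)

-80.5 dB, 164.0°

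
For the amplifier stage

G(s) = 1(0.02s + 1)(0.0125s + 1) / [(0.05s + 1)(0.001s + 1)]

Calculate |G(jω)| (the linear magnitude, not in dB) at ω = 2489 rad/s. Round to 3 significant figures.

At ω = 2489 rad/s:
zero (1 + j2489·0.02) = 1 + j49.78 → |·| ≈ 49.79, ∠ ≈ 88.85°
zero (1 + j2489·0.0125) = 1 + j31.1125 → |·| ≈ 31.129, ∠ ≈ 88.16°
pole (1 + j2489·0.05) = 1 + j124.45 → |·| ≈ 124.45, ∠ ≈ 89.54°
pole (1 + j2489·0.001) = 1 + j2.489 → |·| ≈ 2.6824, ∠ ≈ 68.11°
|G| = 1 · 49.79 · 31.129 / (124.45 · 2.6824) ≈ 4.6429

4.64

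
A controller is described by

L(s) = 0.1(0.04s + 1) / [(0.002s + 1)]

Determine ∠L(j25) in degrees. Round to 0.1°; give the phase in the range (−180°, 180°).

At ω = 25 rad/s:
zero (1 + j25·0.04) = 1 + j1 → |·| ≈ 1.4142, ∠ ≈ 45.00°
pole (1 + j25·0.002) = 1 + j0.05 → |·| ≈ 1.0012, ∠ ≈ 2.86°
∠L = (45.00°) − (2.86°) = 42.14°

42.1°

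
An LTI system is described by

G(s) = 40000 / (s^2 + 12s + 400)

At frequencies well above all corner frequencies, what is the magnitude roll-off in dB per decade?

-40 dB/decade

Each pole contributes −20 dB/decade at high frequency; each zero contributes +20 dB/decade.
Net: 0 zero(s) − 2 pole(s) → -40 dB/decade.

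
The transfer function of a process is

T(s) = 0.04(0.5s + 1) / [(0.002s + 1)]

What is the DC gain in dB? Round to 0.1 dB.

-28.0 dB

T(0) = 0.04 · 1 / 1 = 0.04
20 log₁₀(0.04) ≈ -27.96 dB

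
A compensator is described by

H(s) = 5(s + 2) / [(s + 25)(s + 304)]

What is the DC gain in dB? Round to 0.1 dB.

H(0) = 5·2 / (25·304) ≈ 0.0013158
20 log₁₀(0.0013158) ≈ -57.62 dB

-57.6 dB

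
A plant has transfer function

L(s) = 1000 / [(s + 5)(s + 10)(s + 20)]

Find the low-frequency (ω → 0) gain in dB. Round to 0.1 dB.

0.0 dB

L(0) = 1000 / (5·10·20) = 1
20 log₁₀(1) ≈ 0.00 dB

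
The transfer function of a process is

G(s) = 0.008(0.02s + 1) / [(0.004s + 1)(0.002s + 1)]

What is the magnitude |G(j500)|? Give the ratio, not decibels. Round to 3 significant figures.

0.0254

At ω = 500 rad/s:
zero (1 + j500·0.02) = 1 + j10 → |·| ≈ 10.05, ∠ ≈ 84.29°
pole (1 + j500·0.004) = 1 + j2 → |·| ≈ 2.2361, ∠ ≈ 63.43°
pole (1 + j500·0.002) = 1 + j1 → |·| ≈ 1.4142, ∠ ≈ 45.00°
|G| = 0.008 · 10.05 / (2.2361 · 1.4142) ≈ 0.025425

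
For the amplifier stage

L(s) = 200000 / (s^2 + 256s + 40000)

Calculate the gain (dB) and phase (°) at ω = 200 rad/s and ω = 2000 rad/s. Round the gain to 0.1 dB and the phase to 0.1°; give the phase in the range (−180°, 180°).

At s = jω = j200:
quadratic: (j200)² + 256·j200 + 40000 = 0 + j51200 → |·| ≈ 51200, ∠ ≈ 90.00°
|L| = 200000 / 51200 ≈ 3.9062
Gain = 20 log₁₀(3.9062) ≈ 11.84 dB
∠L = 0.00° − 90.00° = -90.00°

At s = jω = j2000:
quadratic: (j2000)² + 256·j2000 + 40000 = -3960000 + j512000 → |·| ≈ 3.993e+06, ∠ ≈ 172.63°
|L| = 200000 / 3.993e+06 ≈ 0.050088
Gain = 20 log₁₀(0.050088) ≈ -26.01 dB
∠L = 0.00° − 172.63° = -172.63°

ω = 200: 11.8 dB, -90.0°; ω = 2000: -26.0 dB, -172.6°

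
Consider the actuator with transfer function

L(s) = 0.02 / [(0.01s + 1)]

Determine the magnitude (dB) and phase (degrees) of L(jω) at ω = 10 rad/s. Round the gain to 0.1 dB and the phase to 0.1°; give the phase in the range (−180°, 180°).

-34.0 dB, -5.7°

At ω = 10 rad/s:
pole (1 + j10·0.01) = 1 + j0.1 → |·| ≈ 1.005, ∠ ≈ 5.71°
|L| = 0.02 · 1 / (1.005) ≈ 0.0199
Gain = 20 log₁₀(0.0199) ≈ -34.02 dB
∠L = (0°) − (5.71°) = -5.71°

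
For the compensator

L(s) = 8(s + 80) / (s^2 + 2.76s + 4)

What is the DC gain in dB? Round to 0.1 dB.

L(0) = 8·80 / 4 = 160
20 log₁₀(160) ≈ 44.08 dB

44.1 dB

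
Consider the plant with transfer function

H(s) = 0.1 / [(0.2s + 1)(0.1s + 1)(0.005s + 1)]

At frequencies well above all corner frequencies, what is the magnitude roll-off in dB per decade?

Each pole contributes −20 dB/decade at high frequency; each zero contributes +20 dB/decade.
Net: 0 zero(s) − 3 pole(s) → -60 dB/decade.

-60 dB/decade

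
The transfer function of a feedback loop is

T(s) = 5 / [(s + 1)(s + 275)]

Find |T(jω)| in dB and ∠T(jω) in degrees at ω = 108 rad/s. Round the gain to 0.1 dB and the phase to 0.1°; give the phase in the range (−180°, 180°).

-76.1 dB, -110.9°

At s = jω = j108:
pole (s+1): 1 + j108 → |·| = √(1²+108²) = √11665 ≈ 108, ∠ = arctan(108/1) ≈ 89.47°
pole (s+275): 275 + j108 → |·| = √(275²+108²) = √87289 ≈ 295.45, ∠ = arctan(108/275) ≈ 21.44°
|T| = 5 / 31909 ≈ 0.0001567
Gain = 20 log₁₀(0.0001567) ≈ -76.10 dB
∠T = 0.00° − 110.91° = -110.91°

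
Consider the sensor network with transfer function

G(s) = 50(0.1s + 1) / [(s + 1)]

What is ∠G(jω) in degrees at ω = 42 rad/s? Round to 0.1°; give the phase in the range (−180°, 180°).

-12.0°

At ω = 42 rad/s:
zero (1 + j42·0.1) = 1 + j4.2 → |·| ≈ 4.3174, ∠ ≈ 76.61°
pole (1 + j42·1) = 1 + j42 → |·| ≈ 42.012, ∠ ≈ 88.64°
∠G = (76.61°) − (88.64°) = -12.03°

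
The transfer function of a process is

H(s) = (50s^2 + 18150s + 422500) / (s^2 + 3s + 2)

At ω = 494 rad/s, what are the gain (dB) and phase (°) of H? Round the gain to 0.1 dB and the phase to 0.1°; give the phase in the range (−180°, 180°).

35.7 dB, -36.9°

Substitute s = j494:
Numerator: 50(j494)^2 + 18150(j494) + 422500 = -11779300 + j8966100
Denominator: (j494)^2 + 3(j494) + 2 = -244034 + j1482
|N| = √(11779300² + 8966100²) ≈ 1.4803e+07, ∠N ≈ 142.72°
|D| = √(244034² + 1482²) ≈ 2.4404e+05, ∠D ≈ 179.65°
|H| = 1.4803e+07 / 2.4404e+05 ≈ 60.658
Gain = 20 log₁₀(60.658) ≈ 35.66 dB
∠H = 142.72° − 179.65° = -36.93°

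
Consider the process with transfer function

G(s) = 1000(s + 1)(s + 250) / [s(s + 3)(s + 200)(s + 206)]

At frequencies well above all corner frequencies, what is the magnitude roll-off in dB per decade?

-40 dB/decade

Each pole contributes −20 dB/decade at high frequency; each zero contributes +20 dB/decade.
Net: 2 zero(s) − 4 pole(s) → -40 dB/decade.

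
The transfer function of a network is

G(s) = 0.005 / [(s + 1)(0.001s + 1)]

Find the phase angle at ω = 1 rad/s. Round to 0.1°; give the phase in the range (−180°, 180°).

-45.1°

At ω = 1 rad/s:
pole (1 + j1·1) = 1 + j1 → |·| ≈ 1.4142, ∠ ≈ 45.00°
pole (1 + j1·0.001) = 1 + j0.001 → |·| ≈ 1, ∠ ≈ 0.06°
∠G = (0°) − (45.00° + 0.06°) = -45.06°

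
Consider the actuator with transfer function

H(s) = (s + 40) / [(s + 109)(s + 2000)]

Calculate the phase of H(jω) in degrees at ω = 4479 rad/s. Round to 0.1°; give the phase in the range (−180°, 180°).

-65.1°

At s = jω = j4479:
zero (s+40): 40 + j4479 → |·| = √(40²+4479²) = √20063041 ≈ 4479.2, ∠ = arctan(4479/40) ≈ 89.49°
pole (s+109): 109 + j4479 → |·| = √(109²+4479²) = √20073322 ≈ 4480.3, ∠ = arctan(4479/109) ≈ 88.61°
pole (s+2000): 2000 + j4479 → |·| = √(2000²+4479²) = √24061441 ≈ 4905.2, ∠ = arctan(4479/2000) ≈ 65.94°
∠H = 89.49° − 154.55° = -65.06°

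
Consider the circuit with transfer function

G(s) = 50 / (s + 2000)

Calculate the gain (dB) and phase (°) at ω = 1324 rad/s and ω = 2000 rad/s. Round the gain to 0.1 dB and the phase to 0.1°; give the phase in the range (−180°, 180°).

ω = 1324: -33.6 dB, -33.5°; ω = 2000: -35.1 dB, -45.0°

Substitute s = j1324:
Numerator: 50 = 50 + j0
Denominator: (j1324) + 2000 = 2000 + j1324
|N| = √(50² + 0²) ≈ 50, ∠N ≈ 0.00°
|D| = √(2000² + 1324²) ≈ 2398.5, ∠D ≈ 33.50°
|G| = 50 / 2398.5 ≈ 0.020846
Gain = 20 log₁₀(0.020846) ≈ -33.62 dB
∠G = 0.00° − 33.50° = -33.50°

Substitute s = j2000:
Numerator: 50 = 50 + j0
Denominator: (j2000) + 2000 = 2000 + j2000
|N| = √(50² + 0²) ≈ 50, ∠N ≈ 0.00°
|D| = √(2000² + 2000²) ≈ 2828.4, ∠D ≈ 45.00°
|G| = 50 / 2828.4 ≈ 0.017678
Gain = 20 log₁₀(0.017678) ≈ -35.05 dB
∠G = 0.00° − 45.00° = -45.00°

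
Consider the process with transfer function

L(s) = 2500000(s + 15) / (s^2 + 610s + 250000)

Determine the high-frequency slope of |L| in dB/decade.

-20 dB/decade

Each pole contributes −20 dB/decade at high frequency; each zero contributes +20 dB/decade.
Net: 1 zero(s) − 2 pole(s) → -20 dB/decade.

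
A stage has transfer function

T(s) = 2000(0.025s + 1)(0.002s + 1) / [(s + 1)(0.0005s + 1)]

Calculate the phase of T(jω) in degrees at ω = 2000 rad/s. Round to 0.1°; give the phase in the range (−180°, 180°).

At ω = 2000 rad/s:
zero (1 + j2000·0.025) = 1 + j50 → |·| ≈ 50.01, ∠ ≈ 88.85°
zero (1 + j2000·0.002) = 1 + j4 → |·| ≈ 4.1231, ∠ ≈ 75.96°
pole (1 + j2000·1) = 1 + j2000 → |·| ≈ 2000, ∠ ≈ 89.97°
pole (1 + j2000·0.0005) = 1 + j1 → |·| ≈ 1.4142, ∠ ≈ 45.00°
∠T = (88.85° + 75.96°) − (89.97° + 45.00°) = 29.84°

29.8°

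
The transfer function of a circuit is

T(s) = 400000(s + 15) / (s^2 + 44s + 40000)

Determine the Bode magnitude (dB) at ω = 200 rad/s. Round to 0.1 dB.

At s = jω = j200:
zero (s+15): 15 + j200 → |·| = √(15²+200²) = √40225 ≈ 200.56, ∠ = arctan(200/15) ≈ 85.71°
quadratic: (j200)² + 44·j200 + 40000 = 0 + j8800 → |·| ≈ 8800, ∠ ≈ 90.00°
|T| = 400000 · 200.56 / 8800 ≈ 9116.4
Gain = 20 log₁₀(9116.4) ≈ 79.20 dB

79.2 dB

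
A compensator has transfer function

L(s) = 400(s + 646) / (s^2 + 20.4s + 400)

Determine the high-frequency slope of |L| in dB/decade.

Each pole contributes −20 dB/decade at high frequency; each zero contributes +20 dB/decade.
Net: 1 zero(s) − 2 pole(s) → -20 dB/decade.

-20 dB/decade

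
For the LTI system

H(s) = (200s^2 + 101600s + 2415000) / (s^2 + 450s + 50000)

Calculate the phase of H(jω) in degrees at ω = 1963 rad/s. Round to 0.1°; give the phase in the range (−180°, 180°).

Substitute s = j1963:
Numerator: 200(j1963)^2 + 101600(j1963) + 2415000 = -768258800 + j199440800
Denominator: (j1963)^2 + 450(j1963) + 50000 = -3803369 + j883350
|N| = √(768258800² + 199440800²) ≈ 7.9372e+08, ∠N ≈ 165.45°
|D| = √(3803369² + 883350²) ≈ 3.9046e+06, ∠D ≈ 166.92°
∠H = 165.45° − 166.92° = -1.47°

-1.5°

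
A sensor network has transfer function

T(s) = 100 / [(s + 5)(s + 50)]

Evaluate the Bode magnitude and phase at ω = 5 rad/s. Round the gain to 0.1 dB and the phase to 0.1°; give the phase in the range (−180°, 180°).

At s = jω = j5:
pole (s+5): 5 + j5 → |·| = √(5²+5²) = √50 ≈ 7.0711, ∠ = arctan(5/5) ≈ 45.00°
pole (s+50): 50 + j5 → |·| = √(50²+5²) = √2525 ≈ 50.249, ∠ = arctan(5/50) ≈ 5.71°
|T| = 100 / 355.32 ≈ 0.28144
Gain = 20 log₁₀(0.28144) ≈ -11.01 dB
∠T = 0.00° − 50.71° = -50.71°

-11.0 dB, -50.7°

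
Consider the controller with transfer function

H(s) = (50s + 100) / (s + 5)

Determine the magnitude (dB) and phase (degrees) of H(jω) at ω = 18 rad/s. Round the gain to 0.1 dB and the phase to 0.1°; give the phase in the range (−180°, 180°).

Substitute s = j18:
Numerator: 50(j18) + 100 = 100 + j900
Denominator: (j18) + 5 = 5 + j18
|N| = √(100² + 900²) ≈ 905.54, ∠N ≈ 83.66°
|D| = √(5² + 18²) ≈ 18.682, ∠D ≈ 74.48°
|H| = 905.54 / 18.682 ≈ 48.471
Gain = 20 log₁₀(48.471) ≈ 33.71 dB
∠H = 83.66° − 74.48° = 9.18°

33.7 dB, 9.2°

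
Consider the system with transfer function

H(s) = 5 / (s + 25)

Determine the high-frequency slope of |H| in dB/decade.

Each pole contributes −20 dB/decade at high frequency; each zero contributes +20 dB/decade.
Net: 0 zero(s) − 1 pole(s) → -20 dB/decade.

-20 dB/decade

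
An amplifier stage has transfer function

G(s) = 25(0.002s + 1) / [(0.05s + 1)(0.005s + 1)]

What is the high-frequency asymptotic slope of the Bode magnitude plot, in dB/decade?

Each pole contributes −20 dB/decade at high frequency; each zero contributes +20 dB/decade.
Net: 1 zero(s) − 2 pole(s) → -20 dB/decade.

-20 dB/decade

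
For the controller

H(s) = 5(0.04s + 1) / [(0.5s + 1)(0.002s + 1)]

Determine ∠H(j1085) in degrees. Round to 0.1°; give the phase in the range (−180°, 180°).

At ω = 1085 rad/s:
zero (1 + j1085·0.04) = 1 + j43.4 → |·| ≈ 43.412, ∠ ≈ 88.68°
pole (1 + j1085·0.5) = 1 + j542.5 → |·| ≈ 542.5, ∠ ≈ 89.89°
pole (1 + j1085·0.002) = 1 + j2.17 → |·| ≈ 2.3893, ∠ ≈ 65.26°
∠H = (88.68°) − (89.89° + 65.26°) = -66.47°

-66.5°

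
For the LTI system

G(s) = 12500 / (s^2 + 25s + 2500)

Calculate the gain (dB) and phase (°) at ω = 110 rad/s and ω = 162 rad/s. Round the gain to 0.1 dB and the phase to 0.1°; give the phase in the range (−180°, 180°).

At s = jω = j110:
quadratic: (j110)² + 25·j110 + 2500 = -9600 + j2750 → |·| ≈ 9986.1, ∠ ≈ 164.02°
|G| = 12500 / 9986.1 ≈ 1.2517
Gain = 20 log₁₀(1.2517) ≈ 1.95 dB
∠G = 0.00° − 164.02° = -164.02°

At s = jω = j162:
quadratic: (j162)² + 25·j162 + 2500 = -23744 + j4050 → |·| ≈ 24087, ∠ ≈ 170.32°
|G| = 12500 / 24087 ≈ 0.51895
Gain = 20 log₁₀(0.51895) ≈ -5.70 dB
∠G = 0.00° − 170.32° = -170.32°

ω = 110: 2.0 dB, -164.0°; ω = 162: -5.7 dB, -170.3°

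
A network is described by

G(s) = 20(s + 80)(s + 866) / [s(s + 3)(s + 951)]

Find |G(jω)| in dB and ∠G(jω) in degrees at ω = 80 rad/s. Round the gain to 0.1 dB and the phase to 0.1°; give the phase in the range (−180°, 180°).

-9.8 dB, -132.4°

At s = jω = j80:
zero (s+80): 80 + j80 → |·| = √(80²+80²) = √12800 ≈ 113.14, ∠ = arctan(80/80) ≈ 45.00°
zero (s+866): 866 + j80 → |·| = √(866²+80²) = √756356 ≈ 869.69, ∠ = arctan(80/866) ≈ 5.28°
pole (s+3): 3 + j80 → |·| = √(3²+80²) = √6409 ≈ 80.056, ∠ = arctan(80/3) ≈ 87.85°
pole (s+951): 951 + j80 → |·| = √(951²+80²) = √910801 ≈ 954.36, ∠ = arctan(80/951) ≈ 4.81°
pole at origin: |s| = 80, ∠ = 90.00° (in denominator)
|G| = 20 · 98397 / 6.1122e+06 ≈ 0.32197
Gain = 20 log₁₀(0.32197) ≈ -9.84 dB
∠G = 50.28° − 182.66° = -132.38°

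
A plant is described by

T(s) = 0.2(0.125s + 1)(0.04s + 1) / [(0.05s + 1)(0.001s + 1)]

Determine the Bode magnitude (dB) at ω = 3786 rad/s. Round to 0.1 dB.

At ω = 3786 rad/s:
zero (1 + j3786·0.125) = 1 + j473.25 → |·| ≈ 473.25, ∠ ≈ 89.88°
zero (1 + j3786·0.04) = 1 + j151.44 → |·| ≈ 151.44, ∠ ≈ 89.62°
pole (1 + j3786·0.05) = 1 + j189.3 → |·| ≈ 189.3, ∠ ≈ 89.70°
pole (1 + j3786·0.001) = 1 + j3.786 → |·| ≈ 3.9158, ∠ ≈ 75.20°
|T| = 0.2 · 473.25 · 151.44 / (189.3 · 3.9158) ≈ 19.337
Gain = 20 log₁₀(19.337) ≈ 25.73 dB

25.7 dB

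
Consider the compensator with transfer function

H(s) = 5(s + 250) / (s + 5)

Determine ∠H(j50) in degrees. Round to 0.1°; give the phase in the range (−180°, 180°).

-73.0°

At s = jω = j50:
zero (s+250): 250 + j50 → |·| = √(250²+50²) = √65000 ≈ 254.95, ∠ = arctan(50/250) ≈ 11.31°
pole (s+5): 5 + j50 → |·| = √(5²+50²) = √2525 ≈ 50.249, ∠ = arctan(50/5) ≈ 84.29°
∠H = 11.31° − 84.29° = -72.98°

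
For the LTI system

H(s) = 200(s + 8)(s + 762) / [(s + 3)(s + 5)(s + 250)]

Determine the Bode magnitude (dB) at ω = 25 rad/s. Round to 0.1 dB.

27.9 dB

At s = jω = j25:
zero (s+8): 8 + j25 → |·| = √(8²+25²) = √689 ≈ 26.249, ∠ = arctan(25/8) ≈ 72.26°
zero (s+762): 762 + j25 → |·| = √(762²+25²) = √581269 ≈ 762.41, ∠ = arctan(25/762) ≈ 1.88°
pole (s+3): 3 + j25 → |·| = √(3²+25²) = √634 ≈ 25.179, ∠ = arctan(25/3) ≈ 83.16°
pole (s+5): 5 + j25 → |·| = √(5²+25²) = √650 ≈ 25.495, ∠ = arctan(25/5) ≈ 78.69°
pole (s+250): 250 + j25 → |·| = √(250²+25²) = √63125 ≈ 251.25, ∠ = arctan(25/250) ≈ 5.71°
|H| = 200 · 20013 / 1.6129e+05 ≈ 24.816
Gain = 20 log₁₀(24.816) ≈ 27.89 dB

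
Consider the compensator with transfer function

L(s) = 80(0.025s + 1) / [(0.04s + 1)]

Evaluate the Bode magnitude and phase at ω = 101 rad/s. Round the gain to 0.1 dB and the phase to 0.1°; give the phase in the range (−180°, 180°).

At ω = 101 rad/s:
zero (1 + j101·0.025) = 1 + j2.525 → |·| ≈ 2.7158, ∠ ≈ 68.39°
pole (1 + j101·0.04) = 1 + j4.04 → |·| ≈ 4.1619, ∠ ≈ 76.10°
|L| = 80 · 2.7158 / (4.1619) ≈ 52.203
Gain = 20 log₁₀(52.203) ≈ 34.35 dB
∠L = (68.39°) − (76.10°) = -7.71°

34.4 dB, -7.7°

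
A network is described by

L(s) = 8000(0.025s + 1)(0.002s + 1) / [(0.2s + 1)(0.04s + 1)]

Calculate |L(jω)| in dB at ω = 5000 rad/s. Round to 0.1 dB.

34.0 dB

At ω = 5000 rad/s:
zero (1 + j5000·0.025) = 1 + j125 → |·| ≈ 125, ∠ ≈ 89.54°
zero (1 + j5000·0.002) = 1 + j10 → |·| ≈ 10.05, ∠ ≈ 84.29°
pole (1 + j5000·0.2) = 1 + j1000 → |·| ≈ 1000, ∠ ≈ 89.94°
pole (1 + j5000·0.04) = 1 + j200 → |·| ≈ 200, ∠ ≈ 89.71°
|L| = 8000 · 125 · 10.05 / (1000 · 200) ≈ 50.25
Gain = 20 log₁₀(50.25) ≈ 34.02 dB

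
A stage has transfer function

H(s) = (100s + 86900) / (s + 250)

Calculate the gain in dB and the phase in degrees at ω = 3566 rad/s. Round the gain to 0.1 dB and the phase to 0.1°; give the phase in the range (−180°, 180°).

40.2 dB, -9.7°

Substitute s = j3566:
Numerator: 100(j3566) + 86900 = 86900 + j356600
Denominator: (j3566) + 250 = 250 + j3566
|N| = √(86900² + 356600²) ≈ 3.6704e+05, ∠N ≈ 76.30°
|D| = √(250² + 3566²) ≈ 3574.8, ∠D ≈ 85.99°
|H| = 3.6704e+05 / 3574.8 ≈ 102.67
Gain = 20 log₁₀(102.67) ≈ 40.23 dB
∠H = 76.30° − 85.99° = -9.69°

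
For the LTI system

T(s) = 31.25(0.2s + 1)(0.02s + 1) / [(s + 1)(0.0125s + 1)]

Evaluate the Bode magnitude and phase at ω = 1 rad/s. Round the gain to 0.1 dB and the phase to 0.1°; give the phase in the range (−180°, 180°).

At ω = 1 rad/s:
zero (1 + j1·0.2) = 1 + j0.2 → |·| ≈ 1.0198, ∠ ≈ 11.31°
zero (1 + j1·0.02) = 1 + j0.02 → |·| ≈ 1.0002, ∠ ≈ 1.15°
pole (1 + j1·1) = 1 + j1 → |·| ≈ 1.4142, ∠ ≈ 45.00°
pole (1 + j1·0.0125) = 1 + j0.0125 → |·| ≈ 1.0001, ∠ ≈ 0.72°
|T| = 31.25 · 1.0198 · 1.0002 / (1.4142 · 1.0001) ≈ 22.537
Gain = 20 log₁₀(22.537) ≈ 27.06 dB
∠T = (11.31° + 1.15°) − (45.00° + 0.72°) = -33.26°

27.1 dB, -33.3°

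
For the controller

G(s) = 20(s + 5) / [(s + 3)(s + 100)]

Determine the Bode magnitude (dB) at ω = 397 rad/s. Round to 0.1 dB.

At s = jω = j397:
zero (s+5): 5 + j397 → |·| = √(5²+397²) = √157634 ≈ 397.03, ∠ = arctan(397/5) ≈ 89.28°
pole (s+3): 3 + j397 → |·| = √(3²+397²) = √157618 ≈ 397.01, ∠ = arctan(397/3) ≈ 89.57°
pole (s+100): 100 + j397 → |·| = √(100²+397²) = √167609 ≈ 409.4, ∠ = arctan(397/100) ≈ 75.86°
|G| = 20 · 397.03 / 1.6254e+05 ≈ 0.048853
Gain = 20 log₁₀(0.048853) ≈ -26.22 dB

-26.2 dB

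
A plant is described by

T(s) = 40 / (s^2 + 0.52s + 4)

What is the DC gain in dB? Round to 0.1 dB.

20.0 dB

T(0) = 40 / 4 = 10
20 log₁₀(10) ≈ 20.00 dB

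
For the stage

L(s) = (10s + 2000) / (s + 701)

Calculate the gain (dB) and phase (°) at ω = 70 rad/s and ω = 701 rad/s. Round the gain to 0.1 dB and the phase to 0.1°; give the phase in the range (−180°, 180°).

ω = 70: 9.6 dB, 13.6°; ω = 701: 17.3 dB, 29.1°

Substitute s = j70:
Numerator: 10(j70) + 2000 = 2000 + j700
Denominator: (j70) + 701 = 701 + j70
|N| = √(2000² + 700²) ≈ 2119, ∠N ≈ 19.29°
|D| = √(701² + 70²) ≈ 704.49, ∠D ≈ 5.70°
|L| = 2119 / 704.49 ≈ 3.0078
Gain = 20 log₁₀(3.0078) ≈ 9.56 dB
∠L = 19.29° − 5.70° = 13.59°

Substitute s = j701:
Numerator: 10(j701) + 2000 = 2000 + j7010
Denominator: (j701) + 701 = 701 + j701
|N| = √(2000² + 7010²) ≈ 7289.7, ∠N ≈ 74.08°
|D| = √(701² + 701²) ≈ 991.36, ∠D ≈ 45.00°
|L| = 7289.7 / 991.36 ≈ 7.3532
Gain = 20 log₁₀(7.3532) ≈ 17.33 dB
∠L = 74.08° − 45.00° = 29.08°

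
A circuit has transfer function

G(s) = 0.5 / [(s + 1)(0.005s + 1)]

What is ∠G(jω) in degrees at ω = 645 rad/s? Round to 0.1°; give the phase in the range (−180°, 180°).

At ω = 645 rad/s:
pole (1 + j645·1) = 1 + j645 → |·| ≈ 645, ∠ ≈ 89.91°
pole (1 + j645·0.005) = 1 + j3.225 → |·| ≈ 3.3765, ∠ ≈ 72.77°
∠G = (0°) − (89.91° + 72.77°) = -162.68°

-162.7°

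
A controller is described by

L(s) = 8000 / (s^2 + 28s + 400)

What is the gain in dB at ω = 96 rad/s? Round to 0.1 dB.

At s = jω = j96:
quadratic: (j96)² + 28·j96 + 400 = -8816 + j2688 → |·| ≈ 9216.7, ∠ ≈ 163.04°
|L| = 8000 / 9216.7 ≈ 0.86799
Gain = 20 log₁₀(0.86799) ≈ -1.23 dB

-1.2 dB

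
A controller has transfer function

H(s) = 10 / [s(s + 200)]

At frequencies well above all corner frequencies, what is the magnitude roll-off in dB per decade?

-40 dB/decade

Each pole contributes −20 dB/decade at high frequency; each zero contributes +20 dB/decade.
Net: 0 zero(s) − 2 pole(s) → -40 dB/decade.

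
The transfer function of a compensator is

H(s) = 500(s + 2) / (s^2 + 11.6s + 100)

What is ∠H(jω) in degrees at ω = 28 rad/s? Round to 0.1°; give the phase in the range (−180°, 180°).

-68.7°

At s = jω = j28:
zero (s+2): 2 + j28 → |·| = √(2²+28²) = √788 ≈ 28.071, ∠ = arctan(28/2) ≈ 85.91°
quadratic: (j28)² + 11.6·j28 + 100 = -684 + j324.8 → |·| ≈ 757.2, ∠ ≈ 154.60°
∠H = 85.91° − 154.60° = -68.69°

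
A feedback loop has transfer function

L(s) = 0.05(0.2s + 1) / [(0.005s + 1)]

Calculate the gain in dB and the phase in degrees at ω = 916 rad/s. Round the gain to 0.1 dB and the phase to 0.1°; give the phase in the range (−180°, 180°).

5.8 dB, 12.0°

At ω = 916 rad/s:
zero (1 + j916·0.2) = 1 + j183.2 → |·| ≈ 183.2, ∠ ≈ 89.69°
pole (1 + j916·0.005) = 1 + j4.58 → |·| ≈ 4.6879, ∠ ≈ 77.68°
|L| = 0.05 · 183.2 / (4.6879) ≈ 1.954
Gain = 20 log₁₀(1.954) ≈ 5.82 dB
∠L = (89.69°) − (77.68°) = 12.01°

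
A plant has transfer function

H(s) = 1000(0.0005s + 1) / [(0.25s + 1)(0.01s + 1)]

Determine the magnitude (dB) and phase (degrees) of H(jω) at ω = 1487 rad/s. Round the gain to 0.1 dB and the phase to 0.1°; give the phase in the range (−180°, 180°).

At ω = 1487 rad/s:
zero (1 + j1487·0.0005) = 1 + j0.7435 → |·| ≈ 1.2461, ∠ ≈ 36.63°
pole (1 + j1487·0.25) = 1 + j371.75 → |·| ≈ 371.75, ∠ ≈ 89.85°
pole (1 + j1487·0.01) = 1 + j14.87 → |·| ≈ 14.904, ∠ ≈ 86.15°
|H| = 1000 · 1.2461 / (371.75 · 14.904) ≈ 0.2249
Gain = 20 log₁₀(0.2249) ≈ -12.96 dB
∠H = (36.63°) − (89.85° + 86.15°) = -139.37°

-13.0 dB, -139.4°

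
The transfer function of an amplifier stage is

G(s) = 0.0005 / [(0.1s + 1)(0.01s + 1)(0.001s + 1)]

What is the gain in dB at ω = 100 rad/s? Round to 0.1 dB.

At ω = 100 rad/s:
pole (1 + j100·0.1) = 1 + j10 → |·| ≈ 10.05, ∠ ≈ 84.29°
pole (1 + j100·0.01) = 1 + j1 → |·| ≈ 1.4142, ∠ ≈ 45.00°
pole (1 + j100·0.001) = 1 + j0.1 → |·| ≈ 1.005, ∠ ≈ 5.71°
|G| = 0.0005 · 1 / (10.05 · 1.4142 · 1.005) ≈ 3.5005e-05
Gain = 20 log₁₀(3.5005e-05) ≈ -89.12 dB

-89.1 dB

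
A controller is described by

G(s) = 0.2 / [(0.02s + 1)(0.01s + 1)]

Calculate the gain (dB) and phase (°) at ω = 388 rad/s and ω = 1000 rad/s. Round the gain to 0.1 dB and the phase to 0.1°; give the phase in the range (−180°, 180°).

ω = 388: -43.9 dB, -158.2°; ω = 1000: -60.1 dB, -171.4°

At ω = 388 rad/s:
pole (1 + j388·0.02) = 1 + j7.76 → |·| ≈ 7.8242, ∠ ≈ 82.66°
pole (1 + j388·0.01) = 1 + j3.88 → |·| ≈ 4.0068, ∠ ≈ 75.55°
|G| = 0.2 · 1 / (7.8242 · 4.0068) ≈ 0.0063796
Gain = 20 log₁₀(0.0063796) ≈ -43.90 dB
∠G = (0°) − (82.66° + 75.55°) = -158.21°

At ω = 1000 rad/s:
pole (1 + j1000·0.02) = 1 + j20 → |·| ≈ 20.025, ∠ ≈ 87.14°
pole (1 + j1000·0.01) = 1 + j10 → |·| ≈ 10.05, ∠ ≈ 84.29°
|G| = 0.2 · 1 / (20.025 · 10.05) ≈ 0.00099378
Gain = 20 log₁₀(0.00099378) ≈ -60.05 dB
∠G = (0°) − (87.14° + 84.29°) = -171.43°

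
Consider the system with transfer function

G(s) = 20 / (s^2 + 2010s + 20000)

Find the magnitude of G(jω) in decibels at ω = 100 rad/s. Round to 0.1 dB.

Substitute s = j100:
Numerator: 20 = 20 + j0
Denominator: (j100)^2 + 2010(j100) + 20000 = 10000 + j201000
|N| = √(20² + 0²) ≈ 20, ∠N ≈ 0.00°
|D| = √(10000² + 201000²) ≈ 2.0125e+05, ∠D ≈ 87.15°
|G| = 20 / 2.0125e+05 ≈ 9.9379e-05
Gain = 20 log₁₀(9.9379e-05) ≈ -80.05 dB

-80.1 dB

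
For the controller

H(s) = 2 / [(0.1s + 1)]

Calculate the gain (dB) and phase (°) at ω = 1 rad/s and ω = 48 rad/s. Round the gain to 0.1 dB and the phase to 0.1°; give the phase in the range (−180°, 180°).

ω = 1: 6.0 dB, -5.7°; ω = 48: -7.8 dB, -78.2°

At ω = 1 rad/s:
pole (1 + j1·0.1) = 1 + j0.1 → |·| ≈ 1.005, ∠ ≈ 5.71°
|H| = 2 · 1 / (1.005) ≈ 1.99
Gain = 20 log₁₀(1.99) ≈ 5.98 dB
∠H = (0°) − (5.71°) = -5.71°

At ω = 48 rad/s:
pole (1 + j48·0.1) = 1 + j4.8 → |·| ≈ 4.9031, ∠ ≈ 78.23°
|H| = 2 · 1 / (4.9031) ≈ 0.40791
Gain = 20 log₁₀(0.40791) ≈ -7.79 dB
∠H = (0°) − (78.23°) = -78.23°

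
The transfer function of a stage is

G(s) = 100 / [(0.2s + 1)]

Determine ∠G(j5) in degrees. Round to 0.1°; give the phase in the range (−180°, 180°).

-45.0°

At ω = 5 rad/s:
pole (1 + j5·0.2) = 1 + j1 → |·| ≈ 1.4142, ∠ ≈ 45.00°
∠G = (0°) − (45.00°) = -45.00°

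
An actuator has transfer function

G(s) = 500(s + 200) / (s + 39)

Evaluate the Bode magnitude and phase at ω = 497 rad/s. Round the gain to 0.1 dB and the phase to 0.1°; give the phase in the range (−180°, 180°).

54.6 dB, -17.4°

At s = jω = j497:
zero (s+200): 200 + j497 → |·| = √(200²+497²) = √287009 ≈ 535.73, ∠ = arctan(497/200) ≈ 68.08°
pole (s+39): 39 + j497 → |·| = √(39²+497²) = √248530 ≈ 498.53, ∠ = arctan(497/39) ≈ 85.51°
|G| = 500 · 535.73 / 498.53 ≈ 537.31
Gain = 20 log₁₀(537.31) ≈ 54.60 dB
∠G = 68.08° − 85.51° = -17.43°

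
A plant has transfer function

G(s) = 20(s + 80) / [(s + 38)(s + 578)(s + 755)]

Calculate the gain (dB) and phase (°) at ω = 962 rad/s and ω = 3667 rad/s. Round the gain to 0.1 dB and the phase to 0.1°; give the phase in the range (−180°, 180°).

ω = 962: -96.7 dB, -113.4°; ω = 3667: -116.8 dB, -160.1°

At s = jω = j962:
zero (s+80): 80 + j962 → |·| = √(80²+962²) = √931844 ≈ 965.32, ∠ = arctan(962/80) ≈ 85.25°
pole (s+38): 38 + j962 → |·| = √(38²+962²) = √926888 ≈ 962.75, ∠ = arctan(962/38) ≈ 87.74°
pole (s+578): 578 + j962 → |·| = √(578²+962²) = √1259528 ≈ 1122.3, ∠ = arctan(962/578) ≈ 59.00°
pole (s+755): 755 + j962 → |·| = √(755²+962²) = √1495469 ≈ 1222.9, ∠ = arctan(962/755) ≈ 51.87°
|G| = 20 · 965.32 / 1.3213e+09 ≈ 1.4612e-05
Gain = 20 log₁₀(1.4612e-05) ≈ -96.71 dB
∠G = 85.25° − 198.61° = -113.36°

At s = jω = j3667:
zero (s+80): 80 + j3667 → |·| = √(80²+3667²) = √13453289 ≈ 3667.9, ∠ = arctan(3667/80) ≈ 88.75°
pole (s+38): 38 + j3667 → |·| = √(38²+3667²) = √13448333 ≈ 3667.2, ∠ = arctan(3667/38) ≈ 89.41°
pole (s+578): 578 + j3667 → |·| = √(578²+3667²) = √13780973 ≈ 3712.3, ∠ = arctan(3667/578) ≈ 81.04°
pole (s+755): 755 + j3667 → |·| = √(755²+3667²) = √14016914 ≈ 3743.9, ∠ = arctan(3667/755) ≈ 78.37°
|G| = 20 · 3667.9 / 5.0969e+10 ≈ 1.4393e-06
Gain = 20 log₁₀(1.4393e-06) ≈ -116.84 dB
∠G = 88.75° − 248.82° = -160.07°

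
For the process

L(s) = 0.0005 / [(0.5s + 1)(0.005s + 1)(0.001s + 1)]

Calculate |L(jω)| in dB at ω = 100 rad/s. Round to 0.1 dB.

At ω = 100 rad/s:
pole (1 + j100·0.5) = 1 + j50 → |·| ≈ 50.01, ∠ ≈ 88.85°
pole (1 + j100·0.005) = 1 + j0.5 → |·| ≈ 1.118, ∠ ≈ 26.57°
pole (1 + j100·0.001) = 1 + j0.1 → |·| ≈ 1.005, ∠ ≈ 5.71°
|L| = 0.0005 · 1 / (50.01 · 1.118 · 1.005) ≈ 8.8983e-06
Gain = 20 log₁₀(8.8983e-06) ≈ -101.01 dB

-101.0 dB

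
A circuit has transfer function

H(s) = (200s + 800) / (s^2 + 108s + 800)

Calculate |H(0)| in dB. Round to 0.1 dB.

0.0 dB

H(0) = 800 / 800 = 1
20 log₁₀(1) ≈ 0.00 dB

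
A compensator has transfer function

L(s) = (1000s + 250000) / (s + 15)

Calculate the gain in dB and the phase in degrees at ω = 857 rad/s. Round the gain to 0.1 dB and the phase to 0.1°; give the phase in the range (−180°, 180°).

60.4 dB, -15.3°

Substitute s = j857:
Numerator: 1000(j857) + 250000 = 250000 + j857000
Denominator: (j857) + 15 = 15 + j857
|N| = √(250000² + 857000²) ≈ 8.9272e+05, ∠N ≈ 73.74°
|D| = √(15² + 857²) ≈ 857.13, ∠D ≈ 89.00°
|L| = 8.9272e+05 / 857.13 ≈ 1041.5
Gain = 20 log₁₀(1041.5) ≈ 60.35 dB
∠L = 73.74° − 89.00° = -15.26°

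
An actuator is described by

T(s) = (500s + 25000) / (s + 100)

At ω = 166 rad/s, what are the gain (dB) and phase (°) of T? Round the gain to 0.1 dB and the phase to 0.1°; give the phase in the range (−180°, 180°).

53.0 dB, 14.3°

Substitute s = j166:
Numerator: 500(j166) + 25000 = 25000 + j83000
Denominator: (j166) + 100 = 100 + j166
|N| = √(25000² + 83000²) ≈ 86683, ∠N ≈ 73.24°
|D| = √(100² + 166²) ≈ 193.79, ∠D ≈ 58.93°
|T| = 86683 / 193.79 ≈ 447.3
Gain = 20 log₁₀(447.3) ≈ 53.01 dB
∠T = 73.24° − 58.93° = 14.31°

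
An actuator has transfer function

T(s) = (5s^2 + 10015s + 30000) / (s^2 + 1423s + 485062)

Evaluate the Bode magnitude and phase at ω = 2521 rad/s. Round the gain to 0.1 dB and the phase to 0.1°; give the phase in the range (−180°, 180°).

Substitute s = j2521:
Numerator: 5(j2521)^2 + 10015(j2521) + 30000 = -31747205 + j25247815
Denominator: (j2521)^2 + 1423(j2521) + 485062 = -5870379 + j3587383
|N| = √(31747205² + 25247815²) ≈ 4.0563e+07, ∠N ≈ 141.51°
|D| = √(5870379² + 3587383²) ≈ 6.8797e+06, ∠D ≈ 148.57°
|T| = 4.0563e+07 / 6.8797e+06 ≈ 5.896
Gain = 20 log₁₀(5.896) ≈ 15.41 dB
∠T = 141.51° − 148.57° = -7.06°

15.4 dB, -7.1°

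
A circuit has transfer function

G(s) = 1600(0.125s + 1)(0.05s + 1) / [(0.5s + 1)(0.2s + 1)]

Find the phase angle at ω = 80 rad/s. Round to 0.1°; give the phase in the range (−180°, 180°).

-14.7°

At ω = 80 rad/s:
zero (1 + j80·0.125) = 1 + j10 → |·| ≈ 10.05, ∠ ≈ 84.29°
zero (1 + j80·0.05) = 1 + j4 → |·| ≈ 4.1231, ∠ ≈ 75.96°
pole (1 + j80·0.5) = 1 + j40 → |·| ≈ 40.012, ∠ ≈ 88.57°
pole (1 + j80·0.2) = 1 + j16 → |·| ≈ 16.031, ∠ ≈ 86.42°
∠G = (84.29° + 75.96°) − (88.57° + 86.42°) = -14.74°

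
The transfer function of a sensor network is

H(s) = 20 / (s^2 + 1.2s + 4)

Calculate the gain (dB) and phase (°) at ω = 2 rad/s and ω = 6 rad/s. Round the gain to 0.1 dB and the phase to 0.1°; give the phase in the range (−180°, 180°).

ω = 2: 18.4 dB, -90.0°; ω = 6: -4.3 dB, -167.3°

At s = jω = j2:
quadratic: (j2)² + 1.2·j2 + 4 = 0 + j2.4 → |·| ≈ 2.4, ∠ ≈ 90.00°
|H| = 20 / 2.4 ≈ 8.3333
Gain = 20 log₁₀(8.3333) ≈ 18.42 dB
∠H = 0.00° − 90.00° = -90.00°

At s = jω = j6:
quadratic: (j6)² + 1.2·j6 + 4 = -32 + j7.2 → |·| ≈ 32.8, ∠ ≈ 167.32°
|H| = 20 / 32.8 ≈ 0.60976
Gain = 20 log₁₀(0.60976) ≈ -4.30 dB
∠H = 0.00° − 167.32° = -167.32°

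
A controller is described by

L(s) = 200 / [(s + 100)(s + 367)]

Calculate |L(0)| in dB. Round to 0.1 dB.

L(0) = 200 / (100·367) ≈ 0.0054496
20 log₁₀(0.0054496) ≈ -45.27 dB

-45.3 dB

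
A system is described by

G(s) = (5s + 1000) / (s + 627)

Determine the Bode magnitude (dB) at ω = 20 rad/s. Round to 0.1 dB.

4.1 dB

Substitute s = j20:
Numerator: 5(j20) + 1000 = 1000 + j100
Denominator: (j20) + 627 = 627 + j20
|N| = √(1000² + 100²) ≈ 1005, ∠N ≈ 5.71°
|D| = √(627² + 20²) ≈ 627.32, ∠D ≈ 1.83°
|G| = 1005 / 627.32 ≈ 1.6021
Gain = 20 log₁₀(1.6021) ≈ 4.09 dB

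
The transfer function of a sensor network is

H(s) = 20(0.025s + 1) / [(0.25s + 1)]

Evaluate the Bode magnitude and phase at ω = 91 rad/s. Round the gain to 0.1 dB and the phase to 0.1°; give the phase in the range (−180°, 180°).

At ω = 91 rad/s:
zero (1 + j91·0.025) = 1 + j2.275 → |·| ≈ 2.4851, ∠ ≈ 66.27°
pole (1 + j91·0.25) = 1 + j22.75 → |·| ≈ 22.772, ∠ ≈ 87.48°
|H| = 20 · 2.4851 / (22.772) ≈ 2.1826
Gain = 20 log₁₀(2.1826) ≈ 6.78 dB
∠H = (66.27°) − (87.48°) = -21.21°

6.8 dB, -21.2°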